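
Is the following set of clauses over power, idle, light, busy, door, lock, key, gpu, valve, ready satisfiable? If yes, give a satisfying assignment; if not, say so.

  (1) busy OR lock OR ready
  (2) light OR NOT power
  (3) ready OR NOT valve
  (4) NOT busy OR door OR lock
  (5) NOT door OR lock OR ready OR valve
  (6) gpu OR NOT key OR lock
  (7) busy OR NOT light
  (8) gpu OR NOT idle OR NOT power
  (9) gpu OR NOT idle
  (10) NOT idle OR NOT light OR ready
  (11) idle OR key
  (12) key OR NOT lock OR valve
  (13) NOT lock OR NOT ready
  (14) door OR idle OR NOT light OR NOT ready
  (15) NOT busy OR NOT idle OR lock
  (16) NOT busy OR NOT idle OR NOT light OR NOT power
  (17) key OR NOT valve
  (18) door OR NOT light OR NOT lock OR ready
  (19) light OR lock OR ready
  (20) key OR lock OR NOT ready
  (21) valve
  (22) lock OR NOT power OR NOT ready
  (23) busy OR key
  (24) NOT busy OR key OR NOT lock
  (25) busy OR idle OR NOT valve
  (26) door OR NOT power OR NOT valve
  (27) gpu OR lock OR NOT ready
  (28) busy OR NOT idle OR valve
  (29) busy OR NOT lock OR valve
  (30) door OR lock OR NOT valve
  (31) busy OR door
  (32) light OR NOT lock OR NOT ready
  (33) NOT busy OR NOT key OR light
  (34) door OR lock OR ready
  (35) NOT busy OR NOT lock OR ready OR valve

Unit clause (valve) forces valve = True.
In (ready OR NOT valve) only ready is left, so ready = True.
In (NOT lock OR NOT ready) only NOT lock is left, so lock = False.
In (key OR NOT valve) only key is left, so key = True.
In (lock OR NOT power OR NOT ready) only NOT power is left, so power = False.
In (gpu OR lock OR NOT ready) only gpu is left, so gpu = True.
In (door OR lock OR NOT valve) only door is left, so door = True.
Set idle = False.
  then (busy OR idle OR NOT valve) forces busy = True.
  then (NOT busy OR NOT key OR light) forces light = True.
All clauses satisfied.

power = False, idle = False, light = True, busy = True, door = True, lock = False, key = True, gpu = True, valve = True, ready = True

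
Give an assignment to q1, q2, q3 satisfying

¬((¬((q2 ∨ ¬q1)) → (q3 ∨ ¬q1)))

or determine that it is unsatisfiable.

q1 = True, q2 = False, q3 = False

  ¬((¬((q2 ∨ ¬q1)) → (q3 ∨ ¬q1))) = True
    ¬((q2 ∨ ¬q1)) → (q3 ∨ ¬q1) = False
      ¬((q2 ∨ ¬q1)) = True
        q2 ∨ ¬q1 = False
          ¬q1 = False
      q3 ∨ ¬q1 = False
        ¬q1 = False
The formula evaluates to True.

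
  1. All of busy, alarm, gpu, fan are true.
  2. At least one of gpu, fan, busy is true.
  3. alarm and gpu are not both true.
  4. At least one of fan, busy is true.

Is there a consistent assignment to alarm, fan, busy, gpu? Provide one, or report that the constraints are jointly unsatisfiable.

No satisfying assignment exists.

Case alarm = True:
  (1) forces busy = True.
  (1) forces gpu = True.
  Constraint (3) is violated (alarm=T, gpu=T) — contradiction.
Case alarm = False:
  Constraint (1) is violated (alarm=F) — contradiction.
Both cases fail — unsatisfiable.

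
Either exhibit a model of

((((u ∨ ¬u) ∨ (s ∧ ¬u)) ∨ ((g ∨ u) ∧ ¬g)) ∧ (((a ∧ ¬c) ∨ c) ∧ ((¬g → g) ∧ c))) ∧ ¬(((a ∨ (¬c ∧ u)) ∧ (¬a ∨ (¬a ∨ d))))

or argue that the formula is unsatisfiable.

a: False, s: True, g: True, u: True, c: True, d: True

  (((u ∨ ¬u) ∨ (s ∧ ¬u)) ∨ ((g ∨ u) ∧ ¬g)) ∧ (((a ∧ ¬c) ∨ c) ∧ ((¬g → g) ∧ c)) = True
    ((u ∨ ¬u) ∨ (s ∧ ¬u)) ∨ ((g ∨ u) ∧ ¬g) = True
      (u ∨ ¬u) ∨ (s ∧ ¬u) = True
        u ∨ ¬u = True
          ¬u = False
        s ∧ ¬u = False
          ¬u = False
      (g ∨ u) ∧ ¬g = False
        g ∨ u = True
        ¬g = False
    ((a ∧ ¬c) ∨ c) ∧ ((¬g → g) ∧ c) = True
      (a ∧ ¬c) ∨ c = True
        a ∧ ¬c = False
          ¬c = False
      (¬g → g) ∧ c = True
        ¬g → g = True
          ¬g = False
  ¬(((a ∨ (¬c ∧ u)) ∧ (¬a ∨ (¬a ∨ d)))) = True
    (a ∨ (¬c ∧ u)) ∧ (¬a ∨ (¬a ∨ d)) = False
      a ∨ (¬c ∧ u) = False
        ¬c ∧ u = False
          ¬c = False
      ¬a ∨ (¬a ∨ d) = True
        ¬a = True
        ¬a ∨ d = True
          ¬a = True
Both conjuncts True, so the formula holds.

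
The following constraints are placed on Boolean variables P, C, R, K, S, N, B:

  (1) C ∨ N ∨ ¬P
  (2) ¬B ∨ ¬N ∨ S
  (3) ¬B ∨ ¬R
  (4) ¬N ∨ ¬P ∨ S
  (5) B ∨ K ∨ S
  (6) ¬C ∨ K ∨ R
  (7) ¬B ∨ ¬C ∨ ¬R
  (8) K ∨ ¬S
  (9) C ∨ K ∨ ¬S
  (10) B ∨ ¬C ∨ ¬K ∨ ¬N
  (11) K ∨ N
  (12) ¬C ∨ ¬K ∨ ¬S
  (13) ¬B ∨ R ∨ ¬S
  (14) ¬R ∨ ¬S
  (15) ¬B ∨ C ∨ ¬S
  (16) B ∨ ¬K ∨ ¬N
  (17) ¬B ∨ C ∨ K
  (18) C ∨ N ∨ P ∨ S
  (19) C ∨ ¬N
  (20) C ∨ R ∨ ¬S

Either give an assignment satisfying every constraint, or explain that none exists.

Set P = True.
Try C = False:
  (C ∨ N ∨ ¬P) forces N = True.
  clause (C ∨ ¬N) is falsified — backtrack.
So C = True.
Set R = True.
  then (¬B ∨ ¬R) forces B = False.
  then (¬R ∨ ¬S) forces S = False.
  then (¬N ∨ ¬P ∨ S) forces N = False.
  then (B ∨ K ∨ S) forces K = True.
All clauses satisfied.

P = True; C = True; R = True; K = True; S = False; N = False; B = False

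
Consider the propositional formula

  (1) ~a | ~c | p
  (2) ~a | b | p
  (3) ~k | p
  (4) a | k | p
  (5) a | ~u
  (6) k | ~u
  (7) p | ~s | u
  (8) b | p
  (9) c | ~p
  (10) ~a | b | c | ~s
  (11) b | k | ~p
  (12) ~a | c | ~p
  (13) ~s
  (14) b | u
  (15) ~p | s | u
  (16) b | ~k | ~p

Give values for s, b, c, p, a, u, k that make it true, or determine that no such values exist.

s: False, b: True, c: True, p: True, a: True, u: True, k: True

Unit clause (~s) forces s = False.
Try b = False:
  (b | p) forces p = True.
  (c | ~p) forces c = True.
  (b | k | ~p) forces k = True.
  clause (b | ~k | ~p) is falsified — backtrack.
So b = True.
Set c = True.
Set p = True.
  then (~p | s | u) forces u = True.
  then (a | ~u) forces a = True.
  then (k | ~u) forces k = True.
All clauses satisfied.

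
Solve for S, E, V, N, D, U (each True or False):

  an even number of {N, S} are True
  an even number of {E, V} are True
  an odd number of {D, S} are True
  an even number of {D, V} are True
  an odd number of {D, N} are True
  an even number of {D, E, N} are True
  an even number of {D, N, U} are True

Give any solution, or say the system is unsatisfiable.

S = False, E = True, V = True, N = False, D = True, U = True

{N, S}: 0 true → even ✓
{E, V}: 2 true → even ✓
{D, S}: 1 true → odd ✓
{D, V}: 2 true → even ✓
{D, N}: 1 true → odd ✓
{D, E, N}: 2 true → even ✓
{D, N, U}: 2 true → even ✓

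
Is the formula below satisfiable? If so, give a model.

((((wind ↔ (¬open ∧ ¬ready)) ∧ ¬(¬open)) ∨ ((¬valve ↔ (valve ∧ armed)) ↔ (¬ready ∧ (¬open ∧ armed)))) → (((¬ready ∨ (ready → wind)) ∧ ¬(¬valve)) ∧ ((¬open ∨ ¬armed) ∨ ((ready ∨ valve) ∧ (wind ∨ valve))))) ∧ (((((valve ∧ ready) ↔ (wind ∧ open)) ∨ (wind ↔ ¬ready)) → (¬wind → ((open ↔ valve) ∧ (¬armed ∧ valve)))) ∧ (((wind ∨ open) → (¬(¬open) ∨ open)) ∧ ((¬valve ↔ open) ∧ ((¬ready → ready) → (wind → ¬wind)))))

No satisfying assignment exists.

Case open = True: the formula simplifies to ((¬wind ∨ ¬((¬valve ↔ (valve ∧ armed)))) → (((¬ready ∨ (ready → wind)) ∧ ¬(¬valve)) ∧ (¬armed ∨ ((ready ∨ valve) ∧ (wind ∨ valve))))) ∧ (((((valve ∧ ready) ↔ wind) ∨ (wind ↔ ¬ready)) → (¬wind → (valve ∧ (¬armed ∧ valve)))) ∧ (¬valve ∧ ((¬ready → ready) → (wind → ¬wind)))).
  valve = True: the conjunct ¬valve is False.
  valve = False: the conjunct (¬wind ∨ ¬((¬valve ↔ (valve ∧ armed)))) → (((¬ready ∨ (ready → wind)) ∧ ¬(¬valve)) ∧ (¬armed ∨ ((ready ∨ valve) ∧ (wind ∨ valve)))) becomes (¬wind ∨ True) → (False ∧ (¬armed ∨ (ready ∧ wind))) = False.
Case open = False: the formula simplifies to (((¬valve ↔ (valve ∧ armed)) ↔ (¬ready ∧ armed)) → ((¬ready ∨ (ready → wind)) ∧ ¬(¬valve))) ∧ (((¬((valve ∧ ready)) ∨ (wind ↔ ¬ready)) → (¬wind → (¬valve ∧ (¬armed ∧ valve)))) ∧ (¬wind ∧ (valve ∧ ((¬ready → ready) → (wind → ¬wind))))).
  valve = True: simplifies to ((¬armed ↔ (¬ready ∧ armed)) → (¬ready ∨ (ready → wind))) ∧ (((¬ready ∨ (wind ↔ ¬ready)) → wind) ∧ (¬wind ∧ ((¬ready → ready) → (wind → ¬wind)))).
    wind = True: the conjunct ¬wind is False.
    wind = False: simplifies to ((¬armed ↔ (¬ready ∧ armed)) → (¬ready ∨ ¬ready)) ∧ ¬((¬ready ∨ ready)).
      ready = True: the conjunct ¬((¬ready ∨ ready)) becomes ¬((False ∨ True)) = False.
      ready = False: the conjunct ¬((¬ready ∨ ready)) becomes ¬((True ∨ False)) = False.
  valve = False: the conjunct valve is False.
Both cases fail — unsatisfiable.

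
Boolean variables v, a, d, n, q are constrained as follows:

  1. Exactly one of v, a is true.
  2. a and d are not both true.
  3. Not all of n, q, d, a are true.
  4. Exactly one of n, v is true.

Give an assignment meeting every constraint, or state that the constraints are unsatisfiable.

v: False, a: True, d: False, n: True, q: True

  (1) {v, a}: 1 true — exactly one ✓
  (2) a=T, d=F — not both ✓
  (3) {n, q, d, a}: 3/4 true — not all ✓
  (4) {n, v}: 1 true — exactly one ✓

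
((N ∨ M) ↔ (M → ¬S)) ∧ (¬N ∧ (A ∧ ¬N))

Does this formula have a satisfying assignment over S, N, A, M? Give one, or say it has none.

S: False; N: False; A: True; M: True

  (N ∨ M) ↔ (M → ¬S) = True
    N ∨ M = True
    M → ¬S = True
      ¬S = True
  ¬N ∧ (A ∧ ¬N) = True
    ¬N = True
    A ∧ ¬N = True
      ¬N = True
Both conjuncts True, so the formula holds.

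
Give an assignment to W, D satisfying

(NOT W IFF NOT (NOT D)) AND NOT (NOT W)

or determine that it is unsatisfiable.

W = True, D = False

  NOT W IFF NOT (NOT D) = True
    NOT W = False
    NOT (NOT D) = False
      NOT D = True
  NOT (NOT W) = True
    NOT W = False
Both conjuncts True, so the formula holds.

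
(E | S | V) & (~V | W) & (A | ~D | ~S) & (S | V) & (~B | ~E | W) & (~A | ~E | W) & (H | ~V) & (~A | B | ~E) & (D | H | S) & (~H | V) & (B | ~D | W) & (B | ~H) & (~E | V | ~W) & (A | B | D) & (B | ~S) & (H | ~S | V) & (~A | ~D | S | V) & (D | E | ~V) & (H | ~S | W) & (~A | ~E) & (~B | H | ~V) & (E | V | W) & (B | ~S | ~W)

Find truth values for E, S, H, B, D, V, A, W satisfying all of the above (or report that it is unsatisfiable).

E = True, S = False, H = True, B = True, D = True, V = True, A = False, W = True

Set E = True.
  then (~A | ~E) forces A = False.
Set S = False.
  then (S | V) forces V = True.
  then (H | ~V) forces H = True.
  then (B | ~H) forces B = True.
  then (~V | W) forces W = True.
Set D = True.
All clauses satisfied.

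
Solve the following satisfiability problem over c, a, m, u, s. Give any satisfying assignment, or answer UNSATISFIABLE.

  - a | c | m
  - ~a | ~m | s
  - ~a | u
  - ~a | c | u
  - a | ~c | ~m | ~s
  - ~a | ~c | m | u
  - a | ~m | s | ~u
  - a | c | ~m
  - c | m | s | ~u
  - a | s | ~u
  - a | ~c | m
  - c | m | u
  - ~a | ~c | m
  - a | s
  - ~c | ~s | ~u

Set c = False.
Try a = False:
  (a | c | m) forces m = True.
  clause (a | c | ~m) is falsified — backtrack.
So a = True.
  then (~a | u) forces u = True.
Set m = True.
  then (~a | ~m | s) forces s = True.
All clauses satisfied.

c = False, a = True, m = True, u = True, s = True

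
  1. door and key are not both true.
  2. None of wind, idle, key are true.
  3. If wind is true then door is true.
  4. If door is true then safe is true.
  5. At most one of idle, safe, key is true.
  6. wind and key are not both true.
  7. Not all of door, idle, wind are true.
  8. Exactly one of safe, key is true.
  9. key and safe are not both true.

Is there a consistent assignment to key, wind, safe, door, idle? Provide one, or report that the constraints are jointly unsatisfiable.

key = False, wind = False, safe = True, door = True, idle = False

  (1) door=T, key=F — not both ✓
  (2) {wind, idle, key}: 0 true — none ✓
  (3) wind=F ⇒ door: vacuous ✓
  (4) door=T ⇒ safe: T ✓
  (5) {idle, safe, key}: 1 true — at most one ✓
  (6) wind=F, key=F — not both ✓
  (7) {door, idle, wind}: 1/3 true — not all ✓
  (8) {safe, key}: 1 true — exactly one ✓
  (9) key=F, safe=T — not both ✓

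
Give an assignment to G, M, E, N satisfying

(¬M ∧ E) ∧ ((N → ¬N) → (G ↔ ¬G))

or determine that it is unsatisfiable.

G = True, M = False, E = True, N = True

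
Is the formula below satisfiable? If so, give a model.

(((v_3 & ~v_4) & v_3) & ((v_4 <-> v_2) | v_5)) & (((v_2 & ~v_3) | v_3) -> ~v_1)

v_1 = False; v_2 = False; v_3 = True; v_4 = False; v_5 = False

  ((v_3 & ~v_4) & v_3) & ((v_4 <-> v_2) | v_5) = True
    (v_3 & ~v_4) & v_3 = True
      v_3 & ~v_4 = True
        ~v_4 = True
    (v_4 <-> v_2) | v_5 = True
      v_4 <-> v_2 = True
  ((v_2 & ~v_3) | v_3) -> ~v_1 = True
    (v_2 & ~v_3) | v_3 = True
      v_2 & ~v_3 = False
        ~v_3 = False
    ~v_1 = True
Both conjuncts True, so the formula holds.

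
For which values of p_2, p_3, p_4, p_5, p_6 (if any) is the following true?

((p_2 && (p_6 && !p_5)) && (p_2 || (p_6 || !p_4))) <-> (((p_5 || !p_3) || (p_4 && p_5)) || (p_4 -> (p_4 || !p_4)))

p_2: True; p_3: False; p_4: False; p_5: False; p_6: True

  ((p_2 && (p_6 && !p_5)) && (p_2 || (p_6 || !p_4))) <-> (((p_5 || !p_3) || (p_4 && p_5)) || (p_4 -> (p_4 || !p_4))) = True
    (p_2 && (p_6 && !p_5)) && (p_2 || (p_6 || !p_4)) = True
      p_2 && (p_6 && !p_5) = True
        p_6 && !p_5 = True
          !p_5 = True
      p_2 || (p_6 || !p_4) = True
        p_6 || !p_4 = True
          !p_4 = True
    ((p_5 || !p_3) || (p_4 && p_5)) || (p_4 -> (p_4 || !p_4)) = True
      (p_5 || !p_3) || (p_4 && p_5) = True
        p_5 || !p_3 = True
          !p_3 = True
        p_4 && p_5 = False
      p_4 -> (p_4 || !p_4) = True
        p_4 || !p_4 = True
          !p_4 = True
The formula evaluates to True.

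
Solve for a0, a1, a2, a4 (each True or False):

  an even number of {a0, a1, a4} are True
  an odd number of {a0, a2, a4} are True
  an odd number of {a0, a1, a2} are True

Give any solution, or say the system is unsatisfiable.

a0: False, a1: False, a2: True, a4: False

{a0, a1, a4}: 0 true → even ✓
{a0, a2, a4}: 1 true → odd ✓
{a0, a1, a2}: 1 true → odd ✓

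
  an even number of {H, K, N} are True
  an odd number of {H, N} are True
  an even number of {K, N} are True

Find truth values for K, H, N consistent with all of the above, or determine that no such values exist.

K = True, H = False, N = True

{H, K, N}: 2 true → even ✓
{H, N}: 1 true → odd ✓
{K, N}: 2 true → even ✓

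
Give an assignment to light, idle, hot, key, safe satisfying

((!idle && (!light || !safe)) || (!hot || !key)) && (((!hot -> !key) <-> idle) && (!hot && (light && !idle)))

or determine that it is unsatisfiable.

light: True; idle: False; hot: False; key: True; safe: True

  (!idle && (!light || !safe)) || (!hot || !key) = True
    !idle && (!light || !safe) = False
      !idle = True
      !light || !safe = False
        !light = False
        !safe = False
    !hot || !key = True
      !hot = True
      !key = False
  ((!hot -> !key) <-> idle) && (!hot && (light && !idle)) = True
    (!hot -> !key) <-> idle = True
      !hot -> !key = False
        !hot = True
        !key = False
    !hot && (light && !idle) = True
      !hot = True
      light && !idle = True
        !idle = True
Both conjuncts True, so the formula holds.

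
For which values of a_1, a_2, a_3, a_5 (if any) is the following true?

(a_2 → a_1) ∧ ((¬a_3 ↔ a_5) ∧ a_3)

a_1 = True, a_2 = False, a_3 = True, a_5 = False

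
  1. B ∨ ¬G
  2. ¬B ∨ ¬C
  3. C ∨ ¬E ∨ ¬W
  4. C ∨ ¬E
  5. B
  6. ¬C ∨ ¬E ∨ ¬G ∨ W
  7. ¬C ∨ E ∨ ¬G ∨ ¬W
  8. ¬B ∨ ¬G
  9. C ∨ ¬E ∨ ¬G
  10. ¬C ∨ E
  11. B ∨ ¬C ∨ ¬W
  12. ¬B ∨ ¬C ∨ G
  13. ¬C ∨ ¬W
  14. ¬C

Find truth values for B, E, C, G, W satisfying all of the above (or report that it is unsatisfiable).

B = True; E = False; C = False; G = False; W = False

Unit clause (B) forces B = True.
In (¬B ∨ ¬G) only ¬G is left, so G = False.
In (¬B ∨ ¬C ∨ G) only ¬C is left, so C = False.
In (C ∨ ¬E) only ¬E is left, so E = False.
Set W = False.
All clauses satisfied.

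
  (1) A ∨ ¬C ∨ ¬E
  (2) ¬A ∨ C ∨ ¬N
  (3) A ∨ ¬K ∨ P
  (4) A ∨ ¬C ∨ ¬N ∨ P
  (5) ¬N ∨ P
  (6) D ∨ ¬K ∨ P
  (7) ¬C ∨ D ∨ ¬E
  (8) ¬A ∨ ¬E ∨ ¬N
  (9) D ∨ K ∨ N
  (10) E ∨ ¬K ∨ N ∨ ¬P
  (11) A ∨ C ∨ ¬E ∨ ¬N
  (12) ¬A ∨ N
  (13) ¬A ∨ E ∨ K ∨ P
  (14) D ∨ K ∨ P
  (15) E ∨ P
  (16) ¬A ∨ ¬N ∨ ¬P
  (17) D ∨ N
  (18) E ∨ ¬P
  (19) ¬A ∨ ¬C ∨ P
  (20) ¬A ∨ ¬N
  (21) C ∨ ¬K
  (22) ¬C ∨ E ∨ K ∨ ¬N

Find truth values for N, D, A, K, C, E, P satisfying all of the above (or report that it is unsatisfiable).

N = False, D = True, A = False, K = False, C = False, E = True, P = True

Set N = False.
  then (¬A ∨ N) forces A = False.
  then (D ∨ N) forces D = True.
Try K = True:
  (A ∨ ¬K ∨ P) forces P = True.
  (E ∨ ¬K ∨ N ∨ ¬P) forces E = True.
  (A ∨ ¬C ∨ ¬E) forces C = False.
  clause (C ∨ ¬K) is falsified — backtrack.
So K = False.
Try C = True:
  (A ∨ ¬C ∨ ¬E) forces E = False.
  (E ∨ P) forces P = True.
  clause (E ∨ ¬P) is falsified — backtrack.
So C = False.
Try E = False:
  (E ∨ P) forces P = True.
  clause (E ∨ ¬P) is falsified — backtrack.
So E = True.
Set P = True.
All clauses satisfied.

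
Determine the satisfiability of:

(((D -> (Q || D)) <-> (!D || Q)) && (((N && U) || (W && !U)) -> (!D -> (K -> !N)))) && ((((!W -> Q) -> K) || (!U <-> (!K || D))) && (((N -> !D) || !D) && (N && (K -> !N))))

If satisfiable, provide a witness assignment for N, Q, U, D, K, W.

N: True, Q: False, U: True, D: False, K: False, W: False

  ((D -> (Q || D)) <-> (!D || Q)) && (((N && U) || (W && !U)) -> (!D -> (K -> !N))) = True
    (D -> (Q || D)) <-> (!D || Q) = True
      D -> (Q || D) = True
        Q || D = False
      !D || Q = True
        !D = True
    ((N && U) || (W && !U)) -> (!D -> (K -> !N)) = True
      (N && U) || (W && !U) = True
        N && U = True
        W && !U = False
          !U = False
      !D -> (K -> !N) = True
        !D = True
        K -> !N = True
          !N = False
  (((!W -> Q) -> K) || (!U <-> (!K || D))) && (((N -> !D) || !D) && (N && (K -> !N))) = True
    ((!W -> Q) -> K) || (!U <-> (!K || D)) = True
      (!W -> Q) -> K = True
        !W -> Q = False
          !W = True
      !U <-> (!K || D) = False
        !U = False
        !K || D = True
          !K = True
    ((N -> !D) || !D) && (N && (K -> !N)) = True
      (N -> !D) || !D = True
        N -> !D = True
          !D = True
        !D = True
      N && (K -> !N) = True
        K -> !N = True
          !N = False
Both conjuncts True, so the formula holds.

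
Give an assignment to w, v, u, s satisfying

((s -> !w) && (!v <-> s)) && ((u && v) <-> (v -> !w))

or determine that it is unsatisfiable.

w=T, v=T, u=F, s=F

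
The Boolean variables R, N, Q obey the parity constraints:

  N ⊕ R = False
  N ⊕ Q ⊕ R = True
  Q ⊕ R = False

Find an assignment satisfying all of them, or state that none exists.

R=T, N=T, Q=T

N ⊕ R = T ⊕ T = False ✓
N ⊕ Q ⊕ R = T ⊕ T ⊕ T = True ✓
Q ⊕ R = T ⊕ T = False ✓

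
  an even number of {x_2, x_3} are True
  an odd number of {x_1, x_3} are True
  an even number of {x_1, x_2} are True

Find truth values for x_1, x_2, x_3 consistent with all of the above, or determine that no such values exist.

UNSATISFIABLE

Adding constraints 1, 2, 3 mod 2: every variable appears an even number of times on the left, so the left side is 0.
But the right sides sum to 1 (mod 2). 0 ≠ 1 — the system is inconsistent.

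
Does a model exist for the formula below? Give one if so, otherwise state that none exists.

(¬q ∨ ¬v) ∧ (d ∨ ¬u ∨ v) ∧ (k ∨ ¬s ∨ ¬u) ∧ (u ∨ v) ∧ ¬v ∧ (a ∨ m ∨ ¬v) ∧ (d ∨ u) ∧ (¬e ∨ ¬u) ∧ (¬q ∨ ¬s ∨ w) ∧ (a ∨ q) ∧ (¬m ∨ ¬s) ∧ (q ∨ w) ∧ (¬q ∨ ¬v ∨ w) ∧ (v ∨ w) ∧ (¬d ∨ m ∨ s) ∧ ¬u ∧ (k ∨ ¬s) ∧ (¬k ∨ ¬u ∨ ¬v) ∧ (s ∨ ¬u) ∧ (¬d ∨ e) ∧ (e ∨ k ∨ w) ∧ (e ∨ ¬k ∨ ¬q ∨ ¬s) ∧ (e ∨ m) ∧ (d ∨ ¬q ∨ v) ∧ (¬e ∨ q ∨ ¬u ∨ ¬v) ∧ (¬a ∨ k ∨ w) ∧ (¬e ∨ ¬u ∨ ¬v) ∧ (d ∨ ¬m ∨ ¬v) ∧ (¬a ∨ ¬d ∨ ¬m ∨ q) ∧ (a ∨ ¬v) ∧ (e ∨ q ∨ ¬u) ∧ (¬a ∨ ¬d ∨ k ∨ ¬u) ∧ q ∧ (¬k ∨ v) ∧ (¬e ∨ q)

Case v = True:
  Clause (¬v) is falsified — contradiction.
Case v = False:
  (u ∨ v) forces u = True.
  Clause (¬u) is falsified — contradiction.
Both cases fail, so the formula is unsatisfiable.

The formula is unsatisfiable.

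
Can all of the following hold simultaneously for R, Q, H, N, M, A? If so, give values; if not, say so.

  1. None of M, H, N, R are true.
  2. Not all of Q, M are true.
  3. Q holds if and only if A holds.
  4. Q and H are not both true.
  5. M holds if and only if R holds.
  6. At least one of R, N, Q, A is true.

R = False, Q = True, H = False, N = False, M = False, A = True

  (1) {M, H, N, R}: 0 true — none ✓
  (2) {Q, M}: 1/2 true — not all ✓
  (3) Q=T, A=T — same ✓
  (4) Q=T, H=F — not both ✓
  (5) M=F, R=F — same ✓
  (6) {R, N, Q, A}: 2 true — at least one ✓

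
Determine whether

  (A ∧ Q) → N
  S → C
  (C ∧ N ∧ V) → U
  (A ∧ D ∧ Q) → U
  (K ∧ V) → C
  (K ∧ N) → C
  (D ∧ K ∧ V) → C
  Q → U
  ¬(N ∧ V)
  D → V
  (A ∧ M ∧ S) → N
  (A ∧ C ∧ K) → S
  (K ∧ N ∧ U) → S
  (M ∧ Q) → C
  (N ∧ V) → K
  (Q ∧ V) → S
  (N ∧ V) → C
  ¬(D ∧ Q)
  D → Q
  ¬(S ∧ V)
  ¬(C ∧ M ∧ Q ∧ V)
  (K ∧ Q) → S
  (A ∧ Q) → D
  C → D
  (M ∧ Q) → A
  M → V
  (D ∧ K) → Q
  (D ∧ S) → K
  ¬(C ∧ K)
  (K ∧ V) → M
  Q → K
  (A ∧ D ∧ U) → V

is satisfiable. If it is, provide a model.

D = False; A = True; N = False; U = False; K = False; V = True; M = True; Q = False; S = False; C = False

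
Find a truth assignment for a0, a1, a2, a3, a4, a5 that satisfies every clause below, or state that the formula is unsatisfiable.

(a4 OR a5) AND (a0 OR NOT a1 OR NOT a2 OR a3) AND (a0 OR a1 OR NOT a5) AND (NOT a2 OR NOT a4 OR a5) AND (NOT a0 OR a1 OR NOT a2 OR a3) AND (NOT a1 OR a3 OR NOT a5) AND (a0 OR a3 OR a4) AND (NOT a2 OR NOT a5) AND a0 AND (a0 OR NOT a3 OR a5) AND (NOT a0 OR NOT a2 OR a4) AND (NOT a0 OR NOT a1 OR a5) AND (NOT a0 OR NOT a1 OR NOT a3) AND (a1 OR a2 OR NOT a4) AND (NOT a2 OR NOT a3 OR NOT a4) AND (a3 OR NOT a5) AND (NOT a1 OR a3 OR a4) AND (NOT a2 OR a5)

Unit clause (a0) forces a0 = True.
Set a1 = False.
Try a2 = True:
  (NOT a0 OR a1 OR NOT a2 OR a3) forces a3 = True.
  (NOT a2 OR NOT a5) forces a5 = False.
  clause (NOT a2 OR a5) is falsified — backtrack.
So a2 = False.
  then (a1 OR a2 OR NOT a4) forces a4 = False.
  then (a4 OR a5) forces a5 = True.
  then (a3 OR NOT a5) forces a3 = True.
All clauses satisfied.

a0=T, a1=F, a2=F, a3=T, a4=F, a5=T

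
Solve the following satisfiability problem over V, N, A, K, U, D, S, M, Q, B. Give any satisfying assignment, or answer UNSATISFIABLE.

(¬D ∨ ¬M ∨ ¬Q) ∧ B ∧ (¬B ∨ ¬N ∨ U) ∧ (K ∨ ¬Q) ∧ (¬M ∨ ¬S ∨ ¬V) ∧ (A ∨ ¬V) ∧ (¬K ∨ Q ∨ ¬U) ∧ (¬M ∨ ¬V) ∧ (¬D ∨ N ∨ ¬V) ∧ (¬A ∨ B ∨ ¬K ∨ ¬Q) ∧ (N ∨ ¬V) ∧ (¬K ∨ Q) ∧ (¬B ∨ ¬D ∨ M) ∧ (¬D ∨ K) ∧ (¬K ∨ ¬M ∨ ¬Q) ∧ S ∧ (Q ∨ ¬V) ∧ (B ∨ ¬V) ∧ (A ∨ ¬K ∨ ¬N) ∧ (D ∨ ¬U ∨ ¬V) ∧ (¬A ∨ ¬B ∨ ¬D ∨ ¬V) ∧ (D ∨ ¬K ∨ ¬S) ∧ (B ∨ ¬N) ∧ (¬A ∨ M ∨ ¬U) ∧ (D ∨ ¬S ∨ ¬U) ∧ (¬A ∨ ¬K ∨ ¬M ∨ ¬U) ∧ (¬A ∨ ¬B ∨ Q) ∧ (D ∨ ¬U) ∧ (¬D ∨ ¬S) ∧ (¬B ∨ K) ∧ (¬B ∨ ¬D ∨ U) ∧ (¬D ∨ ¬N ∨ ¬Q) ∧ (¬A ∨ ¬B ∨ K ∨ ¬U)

Case S = True:
  (B) forces B = True.
  (¬D ∨ ¬S) forces D = False.
  (D ∨ ¬K ∨ ¬S) forces K = False.
  Clause (¬B ∨ K) is falsified — contradiction.
Case S = False:
  Clause (S) is falsified — contradiction.
Both cases fail, so the formula is unsatisfiable.

Unsatisfiable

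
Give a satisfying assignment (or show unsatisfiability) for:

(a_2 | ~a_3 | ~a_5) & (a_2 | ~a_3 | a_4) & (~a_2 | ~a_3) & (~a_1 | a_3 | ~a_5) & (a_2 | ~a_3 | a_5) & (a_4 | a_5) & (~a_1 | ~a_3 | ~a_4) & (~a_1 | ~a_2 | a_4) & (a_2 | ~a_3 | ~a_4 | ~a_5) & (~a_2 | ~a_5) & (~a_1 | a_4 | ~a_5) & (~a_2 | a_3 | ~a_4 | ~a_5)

a_1 = False; a_2 = False; a_3 = False; a_4 = True; a_5 = False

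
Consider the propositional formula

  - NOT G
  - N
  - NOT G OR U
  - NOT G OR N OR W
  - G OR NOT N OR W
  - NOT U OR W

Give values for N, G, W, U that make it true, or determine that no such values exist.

Unit clause (NOT G) forces G = False.
Unit clause (N) forces N = True.
In (G OR NOT N OR W) only W is left, so W = True.
Set U = False.
Check each clause:
  (NOT G): NOT G holds.
  (N): N holds.
  (NOT G OR U): NOT G holds.
  (NOT G OR N OR W): NOT G holds.
  (G OR NOT N OR W): W holds.
  (NOT U OR W): NOT U holds.
All clauses satisfied.

N = True, G = False, W = True, U = False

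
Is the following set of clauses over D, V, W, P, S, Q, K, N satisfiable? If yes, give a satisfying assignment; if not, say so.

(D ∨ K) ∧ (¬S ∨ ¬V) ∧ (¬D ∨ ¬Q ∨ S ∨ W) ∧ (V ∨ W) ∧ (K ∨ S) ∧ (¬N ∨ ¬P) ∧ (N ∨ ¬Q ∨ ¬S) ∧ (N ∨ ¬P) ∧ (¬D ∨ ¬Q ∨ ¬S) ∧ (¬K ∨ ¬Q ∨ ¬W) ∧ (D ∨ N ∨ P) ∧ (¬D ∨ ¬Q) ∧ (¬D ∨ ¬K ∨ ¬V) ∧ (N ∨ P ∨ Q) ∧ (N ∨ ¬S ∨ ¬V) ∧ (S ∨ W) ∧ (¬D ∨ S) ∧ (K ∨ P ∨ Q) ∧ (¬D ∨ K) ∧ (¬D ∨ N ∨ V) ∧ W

Unit clause (W) forces W = True.
Set D = False.
  then (D ∨ K) forces K = True.
  then (¬K ∨ ¬Q ∨ ¬W) forces Q = False.
Set V = False.
Try P = True:
  (¬N ∨ ¬P) forces N = False.
  clause (N ∨ ¬P) is falsified — backtrack.
So P = False.
  then (D ∨ N ∨ P) forces N = True.
Set S = False.
All clauses satisfied.

D: False, V: False, W: True, P: False, S: False, Q: False, K: True, N: True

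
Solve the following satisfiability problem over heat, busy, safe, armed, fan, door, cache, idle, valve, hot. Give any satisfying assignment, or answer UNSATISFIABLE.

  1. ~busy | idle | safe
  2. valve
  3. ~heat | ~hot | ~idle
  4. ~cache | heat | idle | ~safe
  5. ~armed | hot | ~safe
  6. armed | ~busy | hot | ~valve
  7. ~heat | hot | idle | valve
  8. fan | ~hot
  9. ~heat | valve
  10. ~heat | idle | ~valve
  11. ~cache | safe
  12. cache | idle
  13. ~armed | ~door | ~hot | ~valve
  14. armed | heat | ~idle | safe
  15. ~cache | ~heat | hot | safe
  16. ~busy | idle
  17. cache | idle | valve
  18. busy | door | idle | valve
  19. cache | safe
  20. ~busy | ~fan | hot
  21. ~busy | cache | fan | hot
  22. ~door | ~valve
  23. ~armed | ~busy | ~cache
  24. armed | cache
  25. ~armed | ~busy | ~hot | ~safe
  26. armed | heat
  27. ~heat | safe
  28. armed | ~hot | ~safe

heat: False, busy: False, safe: True, armed: True, fan: True, door: False, cache: True, idle: True, valve: True, hot: True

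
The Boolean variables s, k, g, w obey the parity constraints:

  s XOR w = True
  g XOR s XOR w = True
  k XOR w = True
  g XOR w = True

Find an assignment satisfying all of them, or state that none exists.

s: False, k: False, g: False, w: True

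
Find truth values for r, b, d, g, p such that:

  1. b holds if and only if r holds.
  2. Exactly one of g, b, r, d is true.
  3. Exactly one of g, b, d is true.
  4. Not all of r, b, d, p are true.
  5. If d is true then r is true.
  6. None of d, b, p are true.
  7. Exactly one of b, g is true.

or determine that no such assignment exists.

r = False; b = False; d = False; g = True; p = False

  (1) b=F, r=F — same ✓
  (2) {g, b, r, d}: 1 true — exactly one ✓
  (3) {g, b, d}: 1 true — exactly one ✓
  (4) {r, b, d, p}: 0/4 true — not all ✓
  (5) d=F ⇒ r: vacuous ✓
  (6) {d, b, p}: 0 true — none ✓
  (7) {b, g}: 1 true — exactly one ✓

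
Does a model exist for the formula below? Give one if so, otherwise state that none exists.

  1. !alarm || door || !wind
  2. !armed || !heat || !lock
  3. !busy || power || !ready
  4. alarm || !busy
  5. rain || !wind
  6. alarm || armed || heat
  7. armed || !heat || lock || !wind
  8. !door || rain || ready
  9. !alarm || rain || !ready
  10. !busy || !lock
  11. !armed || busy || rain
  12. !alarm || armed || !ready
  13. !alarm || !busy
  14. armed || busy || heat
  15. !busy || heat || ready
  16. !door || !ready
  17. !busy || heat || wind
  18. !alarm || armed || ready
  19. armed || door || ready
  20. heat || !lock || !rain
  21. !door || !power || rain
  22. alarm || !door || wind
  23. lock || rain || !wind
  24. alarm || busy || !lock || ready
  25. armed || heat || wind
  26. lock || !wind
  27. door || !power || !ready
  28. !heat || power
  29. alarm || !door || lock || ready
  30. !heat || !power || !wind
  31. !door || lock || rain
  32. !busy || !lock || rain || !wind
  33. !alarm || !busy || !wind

busy = False, alarm = True, lock = False, wind = False, power = False, ready = True, door = False, rain = True, armed = True, heat = False

Set busy = False.
Set alarm = True.
Set lock = False.
  then (lock || !wind) forces wind = False.
Set power = False.
  then (!heat || power) forces heat = False.
  then (armed || busy || heat) forces armed = True.
  then (!armed || busy || rain) forces rain = True.
Set ready = True.
  then (!door || !ready) forces door = False.
All clauses satisfied.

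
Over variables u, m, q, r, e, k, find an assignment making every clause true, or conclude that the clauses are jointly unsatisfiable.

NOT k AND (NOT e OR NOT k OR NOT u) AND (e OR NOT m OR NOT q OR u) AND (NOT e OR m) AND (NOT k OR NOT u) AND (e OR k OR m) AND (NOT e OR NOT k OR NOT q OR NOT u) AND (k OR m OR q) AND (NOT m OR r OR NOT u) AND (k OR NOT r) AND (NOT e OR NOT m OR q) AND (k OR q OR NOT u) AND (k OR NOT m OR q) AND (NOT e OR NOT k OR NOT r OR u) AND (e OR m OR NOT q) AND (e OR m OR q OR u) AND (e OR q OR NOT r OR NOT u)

u = False, m = True, q = True, r = False, e = True, k = False

Unit clause (NOT k) forces k = False.
In (k OR NOT r) only NOT r is left, so r = False.
Try u = True:
  (NOT m OR r OR NOT u) forces m = False.
  (NOT e OR m) forces e = False.
  clause (e OR k OR m) is falsified — backtrack.
So u = False.
Set m = True.
  then (k OR NOT m OR q) forces q = True.
  then (e OR NOT m OR NOT q OR u) forces e = True.
All clauses satisfied.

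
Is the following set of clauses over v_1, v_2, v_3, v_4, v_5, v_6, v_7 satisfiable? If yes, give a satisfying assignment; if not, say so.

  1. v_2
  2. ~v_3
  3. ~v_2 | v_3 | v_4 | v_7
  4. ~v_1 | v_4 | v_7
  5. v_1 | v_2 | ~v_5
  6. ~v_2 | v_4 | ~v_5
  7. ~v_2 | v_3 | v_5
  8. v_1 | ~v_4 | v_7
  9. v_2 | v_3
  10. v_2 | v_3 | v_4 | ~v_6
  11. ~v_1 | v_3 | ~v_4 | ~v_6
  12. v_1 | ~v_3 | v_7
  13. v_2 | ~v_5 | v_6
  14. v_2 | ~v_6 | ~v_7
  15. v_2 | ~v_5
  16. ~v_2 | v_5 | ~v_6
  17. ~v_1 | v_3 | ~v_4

v_1 = False; v_2 = True; v_3 = False; v_4 = True; v_5 = True; v_6 = False; v_7 = True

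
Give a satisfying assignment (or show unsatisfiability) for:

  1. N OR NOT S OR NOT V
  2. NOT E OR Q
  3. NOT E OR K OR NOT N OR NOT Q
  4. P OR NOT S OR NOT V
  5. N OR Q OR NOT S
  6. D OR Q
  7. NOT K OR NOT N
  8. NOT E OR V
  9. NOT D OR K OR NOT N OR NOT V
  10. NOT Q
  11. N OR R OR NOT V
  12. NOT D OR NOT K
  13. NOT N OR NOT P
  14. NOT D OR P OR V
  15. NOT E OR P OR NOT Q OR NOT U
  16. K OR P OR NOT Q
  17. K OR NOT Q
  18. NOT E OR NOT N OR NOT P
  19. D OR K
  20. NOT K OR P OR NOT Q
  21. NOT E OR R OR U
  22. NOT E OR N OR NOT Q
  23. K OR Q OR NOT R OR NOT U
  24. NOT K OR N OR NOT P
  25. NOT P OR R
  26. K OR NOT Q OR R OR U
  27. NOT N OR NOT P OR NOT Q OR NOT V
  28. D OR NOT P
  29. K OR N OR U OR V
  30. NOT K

Unit clause (NOT Q) forces Q = False.
Unit clause (NOT K) forces K = False.
In (NOT E OR Q) only NOT E is left, so E = False.
In (D OR Q) only D is left, so D = True.
Set U = False.
Set P = False.
  then (NOT D OR P OR V) forces V = True.
  then (P OR NOT S OR NOT V) forces S = False.
  then (NOT D OR K OR NOT N OR NOT V) forces N = False.
  then (N OR R OR NOT V) forces R = True.
All clauses satisfied.

K = False; E = False; U = False; P = False; S = False; Q = False; N = False; R = True; V = True; D = True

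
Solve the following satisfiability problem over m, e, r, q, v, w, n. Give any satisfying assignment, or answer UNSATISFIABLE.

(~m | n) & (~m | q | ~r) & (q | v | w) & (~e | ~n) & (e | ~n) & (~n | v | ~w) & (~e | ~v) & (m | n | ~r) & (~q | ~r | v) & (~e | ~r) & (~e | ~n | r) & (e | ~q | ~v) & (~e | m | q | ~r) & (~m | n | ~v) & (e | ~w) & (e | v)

Try m = True:
  (~m | n) forces n = True.
  (~e | ~n) forces e = False.
  clause (e | ~n) is falsified — backtrack.
So m = False.
Set e = True.
  then (~e | ~n) forces n = False.
  then (~e | ~v) forces v = False.
  then (m | n | ~r) forces r = False.
Set q = True.
Set w = True.
All clauses satisfied.

m: False, e: True, r: False, q: True, v: False, w: True, n: False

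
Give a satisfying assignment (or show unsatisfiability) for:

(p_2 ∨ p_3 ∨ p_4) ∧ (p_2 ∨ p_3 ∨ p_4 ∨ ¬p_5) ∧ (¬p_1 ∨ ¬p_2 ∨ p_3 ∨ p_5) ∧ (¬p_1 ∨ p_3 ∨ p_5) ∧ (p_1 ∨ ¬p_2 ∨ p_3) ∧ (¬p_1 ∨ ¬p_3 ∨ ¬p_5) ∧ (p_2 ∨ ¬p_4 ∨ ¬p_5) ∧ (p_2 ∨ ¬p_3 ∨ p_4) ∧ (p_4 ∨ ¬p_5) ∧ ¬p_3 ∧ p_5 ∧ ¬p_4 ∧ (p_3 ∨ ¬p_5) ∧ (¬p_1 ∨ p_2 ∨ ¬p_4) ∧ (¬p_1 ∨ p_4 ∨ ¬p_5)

The formula is unsatisfiable.

Case p_3 = True:
  Clause (¬p_3) is falsified — contradiction.
Case p_3 = False:
  (p_5) forces p_5 = True.
  Clause (p_3 ∨ ¬p_5) is falsified — contradiction.
Both cases fail, so the formula is unsatisfiable.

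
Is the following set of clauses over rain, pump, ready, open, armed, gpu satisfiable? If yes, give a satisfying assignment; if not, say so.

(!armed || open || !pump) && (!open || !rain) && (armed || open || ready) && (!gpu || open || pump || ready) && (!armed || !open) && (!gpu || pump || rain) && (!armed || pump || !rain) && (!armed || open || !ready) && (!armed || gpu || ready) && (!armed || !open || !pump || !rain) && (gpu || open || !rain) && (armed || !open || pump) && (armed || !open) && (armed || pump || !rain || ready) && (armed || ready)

rain: True, pump: False, ready: True, open: False, armed: False, gpu: True

Set rain = True.
  then (!open || !rain) forces open = False.
  then (gpu || open || !rain) forces gpu = True.
Set pump = False.
  then (!gpu || open || pump || ready) forces ready = True.
  then (!armed || pump || !rain) forces armed = False.
All clauses satisfied.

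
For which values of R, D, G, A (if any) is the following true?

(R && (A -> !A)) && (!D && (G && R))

R = True, D = False, G = True, A = False

  R && (A -> !A) = True
    A -> !A = True
      !A = True
  !D && (G && R) = True
    !D = True
    G && R = True
Both conjuncts True, so the formula holds.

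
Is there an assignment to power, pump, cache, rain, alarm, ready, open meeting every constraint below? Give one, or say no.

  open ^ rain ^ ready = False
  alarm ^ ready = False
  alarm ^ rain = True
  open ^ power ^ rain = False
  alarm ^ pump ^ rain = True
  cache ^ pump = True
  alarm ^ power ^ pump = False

power = True, pump = False, cache = True, rain = False, alarm = True, ready = True, open = True

open ^ rain ^ ready = T ^ F ^ T = False ✓
alarm ^ ready = T ^ T = False ✓
alarm ^ rain = T ^ F = True ✓
open ^ power ^ rain = T ^ T ^ F = False ✓
alarm ^ pump ^ rain = T ^ F ^ F = True ✓
cache ^ pump = T ^ F = True ✓
alarm ^ power ^ pump = T ^ T ^ F = False ✓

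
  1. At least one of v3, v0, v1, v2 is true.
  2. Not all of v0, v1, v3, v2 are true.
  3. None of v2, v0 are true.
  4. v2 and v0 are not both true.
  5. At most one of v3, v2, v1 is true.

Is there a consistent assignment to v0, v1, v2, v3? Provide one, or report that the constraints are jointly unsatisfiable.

v0 = False; v1 = False; v2 = False; v3 = True

  (1) {v3, v0, v1, v2}: 1 true — at least one ✓
  (2) {v0, v1, v3, v2}: 1/4 true — not all ✓
  (3) {v2, v0}: 0 true — none ✓
  (4) v2=F, v0=F — not both ✓
  (5) {v3, v2, v1}: 1 true — at most one ✓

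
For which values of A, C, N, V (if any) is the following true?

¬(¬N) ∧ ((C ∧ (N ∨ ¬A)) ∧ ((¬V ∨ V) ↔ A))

A = True, C = True, N = True, V = True

  ¬(¬N) = True
    ¬N = False
  (C ∧ (N ∨ ¬A)) ∧ ((¬V ∨ V) ↔ A) = True
    C ∧ (N ∨ ¬A) = True
      N ∨ ¬A = True
        ¬A = False
    (¬V ∨ V) ↔ A = True
      ¬V ∨ V = True
        ¬V = False
Both conjuncts True, so the formula holds.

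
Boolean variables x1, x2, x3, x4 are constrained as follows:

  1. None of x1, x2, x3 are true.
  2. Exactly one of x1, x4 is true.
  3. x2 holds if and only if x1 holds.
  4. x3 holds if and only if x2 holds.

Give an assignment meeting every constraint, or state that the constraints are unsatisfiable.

x1 = False, x2 = False, x3 = False, x4 = True

  (1) {x1, x2, x3}: 0 true — none ✓
  (2) {x1, x4}: 1 true — exactly one ✓
  (3) x2=F, x1=F — same ✓
  (4) x3=F, x2=F — same ✓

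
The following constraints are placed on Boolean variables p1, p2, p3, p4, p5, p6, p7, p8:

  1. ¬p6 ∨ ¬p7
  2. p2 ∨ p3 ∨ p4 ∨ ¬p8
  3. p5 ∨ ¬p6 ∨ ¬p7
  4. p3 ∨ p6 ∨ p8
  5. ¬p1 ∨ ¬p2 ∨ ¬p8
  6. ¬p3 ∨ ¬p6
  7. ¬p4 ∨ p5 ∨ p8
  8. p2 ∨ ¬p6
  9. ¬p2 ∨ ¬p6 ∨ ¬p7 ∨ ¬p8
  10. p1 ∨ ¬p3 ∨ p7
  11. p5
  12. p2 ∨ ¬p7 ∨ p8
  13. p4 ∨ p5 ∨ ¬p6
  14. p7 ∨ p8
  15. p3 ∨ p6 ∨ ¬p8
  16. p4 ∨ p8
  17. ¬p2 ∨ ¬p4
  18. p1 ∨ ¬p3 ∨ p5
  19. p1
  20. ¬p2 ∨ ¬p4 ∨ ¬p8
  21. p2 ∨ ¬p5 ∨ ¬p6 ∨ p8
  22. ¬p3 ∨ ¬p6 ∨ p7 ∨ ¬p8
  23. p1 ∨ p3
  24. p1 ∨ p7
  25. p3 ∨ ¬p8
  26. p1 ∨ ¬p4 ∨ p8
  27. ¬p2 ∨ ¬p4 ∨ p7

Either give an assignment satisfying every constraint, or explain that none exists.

p1=T, p2=F, p3=T, p4=F, p5=T, p6=F, p7=T, p8=T

Unit clause (p5) forces p5 = True.
Unit clause (p1) forces p1 = True.
Set p2 = False.
  then (p2 ∨ ¬p6) forces p6 = False.
Try p3 = False:
  (p3 ∨ p6 ∨ p8) forces p8 = True.
  clause (p3 ∨ p6 ∨ ¬p8) is falsified — backtrack.
So p3 = True.
Set p4 = False.
  then (p4 ∨ p8) forces p8 = True.
Set p7 = True.
All clauses satisfied.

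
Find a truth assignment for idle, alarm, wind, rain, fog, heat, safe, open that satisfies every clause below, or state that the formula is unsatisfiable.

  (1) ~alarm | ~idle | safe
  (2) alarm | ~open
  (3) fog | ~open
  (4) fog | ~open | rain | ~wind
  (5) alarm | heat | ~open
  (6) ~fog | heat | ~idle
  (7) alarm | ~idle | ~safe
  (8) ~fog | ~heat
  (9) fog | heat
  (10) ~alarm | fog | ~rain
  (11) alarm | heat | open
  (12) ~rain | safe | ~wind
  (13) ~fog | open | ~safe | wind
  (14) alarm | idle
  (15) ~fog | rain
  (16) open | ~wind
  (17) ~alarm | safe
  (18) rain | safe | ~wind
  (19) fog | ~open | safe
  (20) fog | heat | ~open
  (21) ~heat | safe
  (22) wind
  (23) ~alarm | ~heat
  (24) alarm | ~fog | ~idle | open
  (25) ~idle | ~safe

Unit clause (wind) forces wind = True.
In (open | ~wind) only open is left, so open = True.
In (alarm | ~open) only alarm is left, so alarm = True.
In (fog | ~open) only fog is left, so fog = True.
In (~fog | ~heat) only ~heat is left, so heat = False.
In (~fog | rain) only rain is left, so rain = True.
In (~alarm | safe) only safe is left, so safe = True.
In (~idle | ~safe) only ~idle is left, so idle = False.
All clauses satisfied.

idle = False; alarm = True; wind = True; rain = True; fog = True; heat = False; safe = True; open = True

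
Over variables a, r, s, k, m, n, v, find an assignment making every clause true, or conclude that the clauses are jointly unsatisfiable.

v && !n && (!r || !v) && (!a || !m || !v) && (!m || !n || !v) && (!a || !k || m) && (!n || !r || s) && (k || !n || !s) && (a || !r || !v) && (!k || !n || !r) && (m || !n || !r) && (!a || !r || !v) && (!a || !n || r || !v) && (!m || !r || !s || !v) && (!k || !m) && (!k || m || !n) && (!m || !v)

Unit clause (v) forces v = True.
Unit clause (!n) forces n = False.
In (!r || !v) only !r is left, so r = False.
In (!m || !v) only !m is left, so m = False.
Set a = False.
Set s = False.
Set k = False.
All clauses satisfied.

a: False; r: False; s: False; k: False; m: False; n: False; v: True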